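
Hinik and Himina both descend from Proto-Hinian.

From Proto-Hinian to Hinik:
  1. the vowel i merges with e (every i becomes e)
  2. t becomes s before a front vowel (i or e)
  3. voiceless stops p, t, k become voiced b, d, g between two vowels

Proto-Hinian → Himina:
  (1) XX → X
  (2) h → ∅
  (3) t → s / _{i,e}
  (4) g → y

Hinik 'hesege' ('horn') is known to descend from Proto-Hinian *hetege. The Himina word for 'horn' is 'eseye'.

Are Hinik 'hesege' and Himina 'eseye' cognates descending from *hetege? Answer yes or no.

Derive the expected Himina reflex of *hetege:
Himina: *hetege
  hetege (rule 1 does not apply)
  hetege → etege   [h-loss]
  etege → esege   [palatalisation]
  esege → eseye   [unconditioned shift]
  giving Himina eseye.
Himina 'eseye' matches the regular reflex exactly, so the pair is cognate.

yes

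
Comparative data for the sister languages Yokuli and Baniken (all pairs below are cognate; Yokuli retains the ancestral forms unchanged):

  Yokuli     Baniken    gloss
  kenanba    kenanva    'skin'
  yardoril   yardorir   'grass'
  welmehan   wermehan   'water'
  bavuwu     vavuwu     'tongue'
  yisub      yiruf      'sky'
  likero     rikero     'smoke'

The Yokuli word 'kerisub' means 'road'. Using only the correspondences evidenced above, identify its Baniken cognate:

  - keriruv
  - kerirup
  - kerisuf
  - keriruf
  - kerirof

yisub ~ yiruf — Yokuli s corresponds to Baniken r between vowels (before a back vowel).
yisub ~ yiruf — Yokuli b corresponds to Baniken f word-finally.
Applying these to Yokuli 'kerisub':
  kerisub → kerirub   (s→r between vowels (before a back vowel))
  kerirub → keriruf   (b→f word-finally)
So the Baniken cognate is 'keriruf'.

keriruf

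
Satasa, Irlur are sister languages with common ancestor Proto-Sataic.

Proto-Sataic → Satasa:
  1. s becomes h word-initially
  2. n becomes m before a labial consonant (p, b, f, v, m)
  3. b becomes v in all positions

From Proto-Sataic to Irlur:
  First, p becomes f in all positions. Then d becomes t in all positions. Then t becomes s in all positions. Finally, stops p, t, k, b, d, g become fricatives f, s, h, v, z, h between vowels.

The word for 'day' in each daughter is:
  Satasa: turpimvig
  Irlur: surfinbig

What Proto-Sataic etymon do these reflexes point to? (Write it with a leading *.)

Position 6: Satasa has m, Irlur has n. Irlur preserves n here (none of its changes turn any other segment into n), so the proto-segment is *n.
Position 1: Satasa has t, Irlur has s. Satasa preserves t here (none of its changes turn any other segment into t), so the proto-segment is *t.
Continuing position by position gives *turpinbig; check it forward:
Satasa: *turpinbig
  turpinbig (rule 1 does not apply)
  turpinbig → turpimbig   [nasal place assimilation]
  turpimbig → turpimvig   [unconditioned shift]
  giving Satasa turpimvig.
Irlur: start from *turpinbig.
  rule 1 (unconditioned shift): turpinbig → turfinbig
  rule 2: no change — turfinbig
  rule 3 (unconditioned shift): turfinbig → surfinbig
  rule 4: no change — surfinbig
  ⇒ Irlur surfinbig
Only *turpinbig yields all of Satasa turpimvig, Irlur surfinbig.

*turpinbig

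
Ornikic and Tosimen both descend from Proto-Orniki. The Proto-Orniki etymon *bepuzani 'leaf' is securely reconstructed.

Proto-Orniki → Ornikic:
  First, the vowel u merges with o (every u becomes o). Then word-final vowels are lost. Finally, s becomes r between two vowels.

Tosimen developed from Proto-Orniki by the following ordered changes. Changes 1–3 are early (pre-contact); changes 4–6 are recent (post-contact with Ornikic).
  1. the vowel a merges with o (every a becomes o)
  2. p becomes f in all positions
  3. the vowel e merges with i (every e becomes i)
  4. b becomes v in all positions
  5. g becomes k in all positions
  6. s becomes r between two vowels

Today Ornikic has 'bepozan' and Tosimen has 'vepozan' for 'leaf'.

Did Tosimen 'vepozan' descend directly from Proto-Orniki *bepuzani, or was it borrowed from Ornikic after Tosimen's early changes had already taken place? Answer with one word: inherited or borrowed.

If inherited, *bepuzani would pass through all of Tosimen's changes:
Tosimen: *bepuzani
  bepuzani → bepuzoni   [vowel merger]
  bepuzoni → befuzoni   [unconditioned shift]
  befuzoni → bifuzoni   [vowel merger]
  bifuzoni → vifuzoni   [unconditioned shift]
  vifuzoni (rule 5 does not apply)
  vifuzoni (rule 6 does not apply)
  giving Tosimen vifuzoni.
If borrowed from Ornikic 'bepozan' after the early changes, it would undergo only the recent ones:
  rule 4 (unconditioned shift): bepozan → vepozan
  rule 5 (unconditioned shift): no change (vepozan)
  rule 6 (rhotacism): no change (vepozan)
  ⇒ as a loan: vepozan
Tosimen 'vepozan' matches the loan outcome 'vepozan', not the inherited 'vifuzoni' — it skipped the early Tosimen changes, so it was borrowed from Ornikic.

borrowed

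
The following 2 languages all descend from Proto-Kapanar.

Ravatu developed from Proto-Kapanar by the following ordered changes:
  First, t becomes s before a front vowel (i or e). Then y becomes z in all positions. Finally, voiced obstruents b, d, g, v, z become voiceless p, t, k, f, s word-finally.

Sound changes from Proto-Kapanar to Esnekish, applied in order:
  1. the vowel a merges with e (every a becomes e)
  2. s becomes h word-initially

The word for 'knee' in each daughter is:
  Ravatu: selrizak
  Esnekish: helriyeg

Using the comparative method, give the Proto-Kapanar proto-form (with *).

*selriyag

Position 1: Ravatu has s, Esnekish has h. Taking the neighbouring segments as reconstructed: Ravatu s could go back to *t or *s; Esnekish h could go back to *s or *h — the one source consistent with every daughter is *s.
Position 7: Ravatu has a, Esnekish has e. Ravatu preserves a here (none of its changes turn any other segment into a), so the proto-segment is *a.
Position 6: Ravatu has z, Esnekish has y. Esnekish preserves y here (none of its changes turn any other segment into y), so the proto-segment is *y.
Verify the candidate proto-form against each daughter:
Ravatu: start from *selriyag.
  rule 1: no change — selriyag
  rule 2 (unconditioned shift): selriyag → selrizag
  rule 3 (final devoicing): selrizag → selrizak
  ⇒ Ravatu selrizak
Esnekish: *selriyag
  selriyag → selriyeg   [vowel merger]
  selriyeg → helriyeg   [debuccalisation]
  giving Esnekish helriyeg.
No other proto-form is consistent with every reflex, so the reconstruction is *selriyag.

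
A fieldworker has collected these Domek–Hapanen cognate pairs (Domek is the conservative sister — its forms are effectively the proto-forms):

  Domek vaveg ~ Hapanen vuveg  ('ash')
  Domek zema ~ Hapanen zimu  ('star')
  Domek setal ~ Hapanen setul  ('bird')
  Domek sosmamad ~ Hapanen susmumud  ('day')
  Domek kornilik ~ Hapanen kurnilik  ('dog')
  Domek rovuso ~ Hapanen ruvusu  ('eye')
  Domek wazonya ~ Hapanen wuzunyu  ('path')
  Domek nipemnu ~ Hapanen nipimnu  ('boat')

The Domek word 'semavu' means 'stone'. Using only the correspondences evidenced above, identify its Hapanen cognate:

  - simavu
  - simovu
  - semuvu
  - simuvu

simuvu

zema ~ zimu, nipemnu ~ nipimnu — Domek e corresponds to Hapanen i after a consonant, before a nasal.
vaveg ~ vuveg — Domek a corresponds to Hapanen u after a consonant, before a labial obstruent.
Applying these to Domek 'semavu':
  semavu → simavu   (e→i after a consonant, before a nasal)
  simavu → simuvu   (a→u after a consonant, before a labial obstruent)
So the Hapanen cognate is 'simuvu'.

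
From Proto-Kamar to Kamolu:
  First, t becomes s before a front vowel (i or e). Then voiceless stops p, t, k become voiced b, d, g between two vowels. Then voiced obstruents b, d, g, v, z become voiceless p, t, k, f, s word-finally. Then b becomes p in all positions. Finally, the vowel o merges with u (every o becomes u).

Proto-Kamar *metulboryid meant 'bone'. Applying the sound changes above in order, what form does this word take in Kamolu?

medulpuryit

Kamolu: start from *metulboryid.
  rule 1: no change — metulboryid
  rule 2 (intervocalic voicing): metulboryid → medulboryid
  rule 3 (final devoicing): medulboryid → medulboryit
  rule 4 (unconditioned shift): medulboryit → medulporyit
  rule 5 (vowel merger): medulporyit → medulpuryit
  ⇒ Kamolu medulpuryit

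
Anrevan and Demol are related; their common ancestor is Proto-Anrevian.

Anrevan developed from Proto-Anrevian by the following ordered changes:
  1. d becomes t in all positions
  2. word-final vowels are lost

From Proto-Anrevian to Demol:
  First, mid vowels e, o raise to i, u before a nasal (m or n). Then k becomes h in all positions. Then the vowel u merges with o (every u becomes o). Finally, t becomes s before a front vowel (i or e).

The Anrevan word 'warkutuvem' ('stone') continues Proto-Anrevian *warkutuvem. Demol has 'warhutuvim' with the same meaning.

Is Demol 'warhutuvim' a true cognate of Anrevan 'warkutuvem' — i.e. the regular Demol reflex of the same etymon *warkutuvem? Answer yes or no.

no

Derive the expected Demol reflex of *warkutuvem:
Demol: *warkutuvem
  warkutuvem → warkutuvim   [pre-nasal raising]
  warkutuvim → warhutuvim   [unconditioned shift]
  warhutuvim → warhotovim   [vowel merger]
  warhotovim (rule 4 does not apply)
  giving Demol warhotovim.
The regular Demol reflex would be 'warhotovim', but the attested form is 'warhutuvim'. The correspondence is irregular, so they are not cognates (the Demol form has a different source).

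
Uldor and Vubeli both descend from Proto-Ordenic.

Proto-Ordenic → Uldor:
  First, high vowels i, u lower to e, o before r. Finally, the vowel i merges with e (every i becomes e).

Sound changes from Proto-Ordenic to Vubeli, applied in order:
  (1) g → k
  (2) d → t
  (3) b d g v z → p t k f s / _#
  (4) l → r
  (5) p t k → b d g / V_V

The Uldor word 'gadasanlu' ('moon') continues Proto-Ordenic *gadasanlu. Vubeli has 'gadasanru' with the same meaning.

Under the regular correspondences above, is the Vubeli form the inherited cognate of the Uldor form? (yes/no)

Derive the expected Vubeli reflex of *gadasanlu:
Vubeli: *gadasanlu
  gadasanlu → kadasanlu   [unconditioned shift]
  kadasanlu → katasanlu   [unconditioned shift]
  katasanlu (rule 3 does not apply)
  katasanlu → katasanru   [unconditioned shift]
  katasanru → kadasanru   [intervocalic voicing]
  giving Vubeli kadasanru.
The regular Vubeli reflex would be 'kadasanru', but the attested form is 'gadasanru'. The correspondence is irregular, so they are not cognates (the Vubeli form has a different source).

no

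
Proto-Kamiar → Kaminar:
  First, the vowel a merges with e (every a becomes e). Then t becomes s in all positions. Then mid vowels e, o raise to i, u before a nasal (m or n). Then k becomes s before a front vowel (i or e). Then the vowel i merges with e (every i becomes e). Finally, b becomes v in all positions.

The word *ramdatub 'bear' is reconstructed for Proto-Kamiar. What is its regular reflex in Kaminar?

remdesuv

Kaminar: *ramdatub
  ramdatub → remdetub   [vowel merger]
  remdetub → remdesub   [unconditioned shift]
  remdesub → rimdesub   [pre-nasal raising]
  rimdesub (rule 4 does not apply)
  rimdesub → remdesub   [vowel merger]
  remdesub → remdesuv   [unconditioned shift]
  giving Kaminar remdesuv.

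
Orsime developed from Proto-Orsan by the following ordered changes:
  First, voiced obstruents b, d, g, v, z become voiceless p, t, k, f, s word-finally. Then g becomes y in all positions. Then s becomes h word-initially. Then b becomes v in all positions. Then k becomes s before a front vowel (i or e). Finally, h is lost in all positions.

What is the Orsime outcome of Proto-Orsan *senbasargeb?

Orsime: *senbasargeb
  senbasargeb → senbasargep   [final devoicing]
  senbasargep → senbasaryep   [unconditioned shift]
  senbasaryep → henbasaryep   [debuccalisation]
  henbasaryep → henvasaryep   [unconditioned shift]
  henvasaryep (rule 5 does not apply)
  henvasaryep → envasaryep   [h-loss]
  giving Orsime envasaryep.

envasaryep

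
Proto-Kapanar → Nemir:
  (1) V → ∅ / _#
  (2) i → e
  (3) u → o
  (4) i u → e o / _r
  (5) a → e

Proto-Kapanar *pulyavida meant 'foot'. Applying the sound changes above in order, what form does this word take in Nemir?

polyeved

Nemir: *pulyavida
  pulyavida → pulyavid   [apocope]
  pulyavid → pulyaved   [vowel merger]
  pulyaved → polyaved   [vowel merger]
  polyaved (rule 4 does not apply)
  polyaved → polyeved   [vowel merger]
  giving Nemir polyeved.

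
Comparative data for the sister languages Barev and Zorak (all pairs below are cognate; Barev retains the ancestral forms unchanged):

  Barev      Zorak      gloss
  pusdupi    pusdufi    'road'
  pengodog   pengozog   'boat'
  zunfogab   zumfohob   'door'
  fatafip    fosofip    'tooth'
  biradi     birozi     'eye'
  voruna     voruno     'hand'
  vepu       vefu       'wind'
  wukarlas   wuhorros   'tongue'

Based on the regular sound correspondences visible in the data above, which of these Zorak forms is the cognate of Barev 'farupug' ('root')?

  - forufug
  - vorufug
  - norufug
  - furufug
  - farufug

forufug

wukarlas ~ wuhorros — Barev a corresponds to Zorak o after a consonant, before r.
vepu ~ vefu — Barev p corresponds to Zorak f between vowels (before a back vowel).
Applying these to Barev 'farupug':
  farupug → forupug   (a→o after a consonant, before r)
  forupug → forufug   (p→f between vowels (before a back vowel))
So the Zorak cognate is 'forufug'.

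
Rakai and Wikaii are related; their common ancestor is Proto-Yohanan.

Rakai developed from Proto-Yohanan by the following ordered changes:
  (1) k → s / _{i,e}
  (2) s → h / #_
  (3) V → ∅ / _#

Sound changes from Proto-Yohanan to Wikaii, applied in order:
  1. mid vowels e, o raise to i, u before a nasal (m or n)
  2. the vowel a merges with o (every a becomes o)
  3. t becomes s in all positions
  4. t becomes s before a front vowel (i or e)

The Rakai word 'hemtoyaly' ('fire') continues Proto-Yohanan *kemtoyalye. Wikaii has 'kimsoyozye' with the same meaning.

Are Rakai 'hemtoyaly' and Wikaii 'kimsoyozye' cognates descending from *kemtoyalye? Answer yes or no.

Derive the expected Wikaii reflex of *kemtoyalye:
Wikaii: start from *kemtoyalye.
  rule 1 (pre-nasal raising): kemtoyalye → kimtoyalye
  rule 2 (vowel merger): kimtoyalye → kimtoyolye
  rule 3 (unconditioned shift): kimtoyolye → kimsoyolye
  rule 4: no change — kimsoyolye
  ⇒ Wikaii kimsoyolye
The regular Wikaii reflex would be 'kimsoyolye', but the attested form is 'kimsoyozye'. The correspondence is irregular, so they are not cognates (the Wikaii form has a different source).

no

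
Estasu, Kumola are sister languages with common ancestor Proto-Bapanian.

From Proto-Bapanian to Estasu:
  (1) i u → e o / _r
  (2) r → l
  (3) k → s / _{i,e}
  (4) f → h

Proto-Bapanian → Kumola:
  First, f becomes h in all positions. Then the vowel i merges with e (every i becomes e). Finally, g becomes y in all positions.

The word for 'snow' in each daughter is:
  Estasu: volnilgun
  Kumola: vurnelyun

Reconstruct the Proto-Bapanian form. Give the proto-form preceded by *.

*vurnilgun

Position 2: Estasu has o, Kumola has u. Kumola preserves u here (none of its changes turn any other segment into u), so the proto-segment is *u.
Position 5: Estasu has i, Kumola has e. Estasu preserves i here (none of its changes turn any other segment into i), so the proto-segment is *i.
Verify the candidate proto-form against each daughter:
Estasu: *vurnilgun
  vurnilgun → vornilgun   [pre-rhotic lowering]
  vornilgun → volnilgun   [unconditioned shift]
  volnilgun (rule 3 does not apply)
  volnilgun (rule 4 does not apply)
  giving Estasu volnilgun.
Kumola: start from *vurnilgun.
  rule 1: no change — vurnilgun
  rule 2 (vowel merger): vurnilgun → vurnelgun
  rule 3 (unconditioned shift): vurnelgun → vurnelyun
  ⇒ Kumola vurnelyun
No other proto-form is consistent with every reflex, so the reconstruction is *vurnilgun.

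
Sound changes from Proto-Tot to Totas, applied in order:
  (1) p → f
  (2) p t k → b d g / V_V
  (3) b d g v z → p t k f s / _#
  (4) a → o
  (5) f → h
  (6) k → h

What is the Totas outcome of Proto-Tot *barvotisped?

Totas: *barvotisped
  barvotisped → barvotisfed   [unconditioned shift]
  barvotisfed → barvodisfed   [intervocalic voicing]
  barvodisfed → barvodisfet   [final devoicing]
  barvodisfet → borvodisfet   [vowel merger]
  borvodisfet → borvodishet   [unconditioned shift]
  borvodishet (rule 6 does not apply)
  giving Totas borvodishet.

borvodishet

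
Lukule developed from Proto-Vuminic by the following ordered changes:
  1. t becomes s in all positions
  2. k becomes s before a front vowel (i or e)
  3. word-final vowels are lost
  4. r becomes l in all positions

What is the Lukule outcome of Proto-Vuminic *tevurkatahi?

Lukule: start from *tevurkatahi.
  rule 1 (unconditioned shift): tevurkatahi → sevurkasahi
  rule 2: no change — sevurkasahi
  rule 3 (apocope): sevurkasahi → sevurkasah
  rule 4 (unconditioned shift): sevurkasah → sevulkasah
  ⇒ Lukule sevulkasah

sevulkasah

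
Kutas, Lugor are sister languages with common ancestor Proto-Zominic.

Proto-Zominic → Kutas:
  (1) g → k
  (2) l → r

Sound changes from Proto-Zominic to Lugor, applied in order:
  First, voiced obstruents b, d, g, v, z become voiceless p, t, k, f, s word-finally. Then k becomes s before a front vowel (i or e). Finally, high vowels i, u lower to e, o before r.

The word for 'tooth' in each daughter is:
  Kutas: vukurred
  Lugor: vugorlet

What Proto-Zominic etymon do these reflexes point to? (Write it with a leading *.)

*vugurled

Position 4: Kutas has u, Lugor has o. Kutas preserves u here (none of its changes turn any other segment into u), so the proto-segment is *u.
Position 3: Kutas has k, Lugor has g. Lugor preserves g here (none of its changes turn any other segment into g), so the proto-segment is *g.
Continuing position by position gives *vugurled; check it forward:
Kutas: *vugurled > vukurled > vukurred  (by unconditioned shift, unconditioned shift)
Lugor: start from *vugurled.
  rule 1 (final devoicing): vugurled → vugurlet
  rule 2: no change — vugurlet
  rule 3 (pre-rhotic lowering): vugurlet → vugorlet
  ⇒ Lugor vugorlet
Only *vugurled yields all of Kutas vukurred, Lugor vugorlet.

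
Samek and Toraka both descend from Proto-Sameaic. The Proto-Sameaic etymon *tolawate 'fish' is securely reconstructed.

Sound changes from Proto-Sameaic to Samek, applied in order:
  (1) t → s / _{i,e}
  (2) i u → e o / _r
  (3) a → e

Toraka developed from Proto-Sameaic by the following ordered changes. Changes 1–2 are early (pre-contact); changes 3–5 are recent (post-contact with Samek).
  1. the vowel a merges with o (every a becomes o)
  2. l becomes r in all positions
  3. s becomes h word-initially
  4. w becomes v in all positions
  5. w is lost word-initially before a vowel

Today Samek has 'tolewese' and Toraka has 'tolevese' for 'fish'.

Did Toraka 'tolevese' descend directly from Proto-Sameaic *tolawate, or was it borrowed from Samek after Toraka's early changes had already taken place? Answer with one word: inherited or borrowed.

If inherited, *tolawate would pass through all of Toraka's changes:
Toraka: *tolawate > tolowote > torowote > torovote  (by vowel merger, unconditioned shift, unconditioned shift)
If borrowed from Samek 'tolewese' after the early changes, it would undergo only the recent ones:
  rule 3 (debuccalisation): no change (tolewese)
  rule 4 (unconditioned shift): tolewese → tolevese
  rule 5 (glide loss): no change (tolevese)
  ⇒ as a loan: tolevese
Toraka 'tolevese' matches the loan outcome 'tolevese', not the inherited 'torovote' — it skipped the early Toraka changes, so it was borrowed from Samek.

borrowed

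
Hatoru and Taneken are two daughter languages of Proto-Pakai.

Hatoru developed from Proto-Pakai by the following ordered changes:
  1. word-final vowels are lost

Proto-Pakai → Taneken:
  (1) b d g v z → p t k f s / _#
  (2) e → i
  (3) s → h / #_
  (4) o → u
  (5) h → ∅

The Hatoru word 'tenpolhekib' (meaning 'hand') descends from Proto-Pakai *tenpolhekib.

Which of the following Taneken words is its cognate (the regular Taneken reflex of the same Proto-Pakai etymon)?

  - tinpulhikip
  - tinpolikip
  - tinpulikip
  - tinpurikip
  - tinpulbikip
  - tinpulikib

Taneken: start from *tenpolhekib.
  rule 1 (final devoicing): tenpolhekib → tenpolhekip
  rule 2 (vowel merger): tenpolhekip → tinpolhikip
  rule 3: no change — tinpolhikip
  rule 4 (vowel merger): tinpolhikip → tinpulhikip
  rule 5 (h-loss): tinpulhikip → tinpulikip
  ⇒ Taneken tinpulikip
Among the options, 'tinpulikip' alone shows every Taneken change applied in order.

tinpulikip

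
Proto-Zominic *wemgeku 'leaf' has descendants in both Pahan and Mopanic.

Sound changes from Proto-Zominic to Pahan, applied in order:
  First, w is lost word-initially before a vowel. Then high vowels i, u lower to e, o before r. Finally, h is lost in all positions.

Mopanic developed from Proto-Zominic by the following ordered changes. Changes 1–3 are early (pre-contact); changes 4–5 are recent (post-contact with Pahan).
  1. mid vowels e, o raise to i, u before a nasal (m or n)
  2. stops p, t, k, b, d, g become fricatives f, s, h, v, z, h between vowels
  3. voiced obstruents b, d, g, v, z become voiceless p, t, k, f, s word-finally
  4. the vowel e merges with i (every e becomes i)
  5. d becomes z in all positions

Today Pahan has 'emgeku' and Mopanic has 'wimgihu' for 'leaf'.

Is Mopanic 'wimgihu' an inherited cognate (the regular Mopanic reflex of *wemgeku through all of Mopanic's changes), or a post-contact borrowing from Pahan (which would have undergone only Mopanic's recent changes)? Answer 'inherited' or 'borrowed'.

inherited

If inherited, *wemgeku would pass through all of Mopanic's changes:
Mopanic: *wemgeku > wimgeku > wimgehu > wimgihu  (by pre-nasal raising, intervocalic lenition, vowel merger)
If borrowed from Pahan 'emgeku' after the early changes, it would undergo only the recent ones:
  rule 4 (vowel merger): emgeku → imgiku
  rule 5 (unconditioned shift): no change (imgiku)
  ⇒ as a loan: imgiku
Mopanic 'wimgihu' matches the inherited outcome exactly, so it is an inherited cognate, not a loan.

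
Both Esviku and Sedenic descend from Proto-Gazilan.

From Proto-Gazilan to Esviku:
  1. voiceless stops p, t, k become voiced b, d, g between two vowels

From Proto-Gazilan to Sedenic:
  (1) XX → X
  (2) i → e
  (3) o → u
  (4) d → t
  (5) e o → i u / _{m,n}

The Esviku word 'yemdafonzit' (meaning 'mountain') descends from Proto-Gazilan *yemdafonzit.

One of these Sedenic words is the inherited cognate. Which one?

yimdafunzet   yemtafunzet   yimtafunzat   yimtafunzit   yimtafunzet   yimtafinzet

yimtafunzet

Sedenic: start from *yemdafonzit.
  rule 1: no change — yemdafonzit
  rule 2 (vowel merger): yemdafonzit → yemdafonzet
  rule 3 (vowel merger): yemdafonzet → yemdafunzet
  rule 4 (unconditioned shift): yemdafunzet → yemtafunzet
  rule 5 (pre-nasal raising): yemtafunzet → yimtafunzet
  ⇒ Sedenic yimtafunzet
The other candidates each miss or misapply at least one Sedenic change.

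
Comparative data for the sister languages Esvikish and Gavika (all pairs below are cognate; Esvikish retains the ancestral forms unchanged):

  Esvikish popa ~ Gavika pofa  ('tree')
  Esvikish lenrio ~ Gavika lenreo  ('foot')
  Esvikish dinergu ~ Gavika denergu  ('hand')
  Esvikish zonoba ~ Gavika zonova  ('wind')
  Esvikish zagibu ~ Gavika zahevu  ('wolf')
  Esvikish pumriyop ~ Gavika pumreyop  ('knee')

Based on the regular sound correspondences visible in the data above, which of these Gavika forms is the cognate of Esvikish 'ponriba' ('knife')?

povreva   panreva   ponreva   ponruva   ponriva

ponreva

zagibu ~ zahevu — Esvikish i corresponds to Gavika e after a consonant, before a labial obstruent.
zonoba ~ zonova — Esvikish b corresponds to Gavika v between vowels (before a back vowel).
Applying these to Esvikish 'ponriba':
  ponriba → ponreba   (i→e after a consonant, before a labial obstruent)
  ponreba → ponreva   (b→v between vowels (before a back vowel))
So the Gavika cognate is 'ponreva'.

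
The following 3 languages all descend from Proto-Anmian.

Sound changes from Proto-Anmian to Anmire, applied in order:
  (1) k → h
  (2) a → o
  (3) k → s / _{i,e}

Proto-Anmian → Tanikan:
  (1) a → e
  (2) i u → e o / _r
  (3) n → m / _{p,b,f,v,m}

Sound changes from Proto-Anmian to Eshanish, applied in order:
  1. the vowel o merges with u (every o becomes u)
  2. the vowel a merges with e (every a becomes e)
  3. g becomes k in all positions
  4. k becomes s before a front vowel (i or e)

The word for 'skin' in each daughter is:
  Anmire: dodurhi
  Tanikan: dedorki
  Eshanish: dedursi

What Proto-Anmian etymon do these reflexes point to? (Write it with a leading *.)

*dadurki

Position 4: Anmire has u, Tanikan has o, Eshanish has u. Anmire preserves u here (none of its changes turn any other segment into u), so the proto-segment is *u.
Position 6: Anmire has h, Tanikan has k, Eshanish has s. Tanikan preserves k here (none of its changes turn any other segment into k), so the proto-segment is *k.
This points to *dadurki. Verify forward in each daughter:
Anmire: start from *dadurki.
  rule 1 (unconditioned shift): dadurki → dadurhi
  rule 2 (vowel merger): dadurhi → dodurhi
  rule 3: no change — dodurhi
  ⇒ Anmire dodurhi
Tanikan: *dadurki
  dadurki → dedurki   [vowel merger]
  dedurki → dedorki   [pre-rhotic lowering]
  dedorki (rule 3 does not apply)
  giving Tanikan dedorki.
Eshanish: *dadurki
  dadurki (rule 1 does not apply)
  dadurki → dedurki   [vowel merger]
  dedurki (rule 3 does not apply)
  dedurki → dedursi   [palatalisation]
  giving Eshanish dedursi.
No other proto-form is consistent with every reflex, so the reconstruction is *dadurki.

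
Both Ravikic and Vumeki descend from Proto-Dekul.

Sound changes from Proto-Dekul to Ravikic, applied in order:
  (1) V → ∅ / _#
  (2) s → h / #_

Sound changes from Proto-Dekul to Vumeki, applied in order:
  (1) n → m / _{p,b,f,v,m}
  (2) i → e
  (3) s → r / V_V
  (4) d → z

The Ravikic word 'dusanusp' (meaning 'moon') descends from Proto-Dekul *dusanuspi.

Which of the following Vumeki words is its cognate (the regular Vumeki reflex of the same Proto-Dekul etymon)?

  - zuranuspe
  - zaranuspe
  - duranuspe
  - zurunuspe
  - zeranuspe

zuranuspe

Vumeki: start from *dusanuspi.
  rule 1: no change — dusanuspi
  rule 2 (vowel merger): dusanuspi → dusanuspe
  rule 3 (rhotacism): dusanuspe → duranuspe
  rule 4 (unconditioned shift): duranuspe → zuranuspe
  ⇒ Vumeki zuranuspe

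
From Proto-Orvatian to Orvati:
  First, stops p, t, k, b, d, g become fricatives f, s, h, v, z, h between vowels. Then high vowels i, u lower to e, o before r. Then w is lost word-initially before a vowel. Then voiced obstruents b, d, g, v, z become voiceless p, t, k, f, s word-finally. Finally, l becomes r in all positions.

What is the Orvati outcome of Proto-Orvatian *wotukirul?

Orvati: start from *wotukirul.
  rule 1 (intervocalic lenition): wotukirul → wosuhirul
  rule 2 (pre-rhotic lowering): wosuhirul → wosuherul
  rule 3 (glide loss): wosuherul → osuherul
  rule 4: no change — osuherul
  rule 5 (unconditioned shift): osuherul → osuherur
  ⇒ Orvati osuherur

osuherur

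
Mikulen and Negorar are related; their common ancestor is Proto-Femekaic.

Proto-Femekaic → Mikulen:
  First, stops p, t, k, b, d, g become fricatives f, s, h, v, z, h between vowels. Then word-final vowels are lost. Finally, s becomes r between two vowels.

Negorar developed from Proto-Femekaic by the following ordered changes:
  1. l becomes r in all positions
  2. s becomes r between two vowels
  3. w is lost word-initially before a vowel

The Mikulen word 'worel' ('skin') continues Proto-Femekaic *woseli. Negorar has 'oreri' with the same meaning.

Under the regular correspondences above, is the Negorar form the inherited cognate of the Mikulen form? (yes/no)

yes

Derive the expected Negorar reflex of *woseli:
Negorar: *woseli
  woseli → woseri   [unconditioned shift]
  woseri → woreri   [rhotacism]
  woreri → oreri   [glide loss]
  giving Negorar oreri.
Negorar 'oreri' matches the regular reflex exactly, so the pair is cognate.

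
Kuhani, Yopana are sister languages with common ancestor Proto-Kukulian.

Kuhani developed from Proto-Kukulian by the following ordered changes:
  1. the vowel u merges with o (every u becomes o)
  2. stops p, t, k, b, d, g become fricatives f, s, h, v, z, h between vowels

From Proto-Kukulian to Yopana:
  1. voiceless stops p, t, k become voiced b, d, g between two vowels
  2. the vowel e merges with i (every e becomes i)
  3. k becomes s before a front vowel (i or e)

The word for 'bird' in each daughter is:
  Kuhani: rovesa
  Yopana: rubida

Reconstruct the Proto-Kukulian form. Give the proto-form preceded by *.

Position 5: Kuhani has s, Yopana has d. Taking the neighbouring segments as reconstructed: Kuhani s could go back to *t or *s; Yopana d could go back to *t or *d — the one source consistent with every daughter is *t.
Position 4: Kuhani has e, Yopana has i. Kuhani preserves e here (none of its changes turn any other segment into e), so the proto-segment is *e.
Position 2: Kuhani has o, Yopana has u. Yopana preserves u here (none of its changes turn any other segment into u), so the proto-segment is *u.
This points to *rubeta. Verify forward in each daughter:
Kuhani: start from *rubeta.
  rule 1 (vowel merger): rubeta → robeta
  rule 2 (intervocalic lenition): robeta → rovesa
  ⇒ Kuhani rovesa
Yopana: *rubeta
  rubeta → rubeda   [intervocalic voicing]
  rubeda → rubida   [vowel merger]
  rubida (rule 3 does not apply)
  giving Yopana rubida.
Only *rubeta yields all of Kuhani rovesa, Yopana rubida.

*rubeta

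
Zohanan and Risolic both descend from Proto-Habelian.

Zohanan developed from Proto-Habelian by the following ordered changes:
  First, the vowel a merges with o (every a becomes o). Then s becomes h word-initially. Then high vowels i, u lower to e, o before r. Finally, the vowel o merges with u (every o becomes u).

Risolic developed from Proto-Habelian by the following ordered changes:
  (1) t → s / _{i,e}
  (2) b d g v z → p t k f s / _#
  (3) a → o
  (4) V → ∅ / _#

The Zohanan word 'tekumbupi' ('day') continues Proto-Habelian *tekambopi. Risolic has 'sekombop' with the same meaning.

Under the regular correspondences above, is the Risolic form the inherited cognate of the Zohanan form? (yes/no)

Derive the expected Risolic reflex of *tekambopi:
Risolic: start from *tekambopi.
  rule 1 (palatalisation): tekambopi → sekambopi
  rule 2: no change — sekambopi
  rule 3 (vowel merger): sekambopi → sekombopi
  rule 4 (apocope): sekombopi → sekombop
  ⇒ Risolic sekombop
Risolic 'sekombop' matches the regular reflex exactly, so the pair is cognate.

yes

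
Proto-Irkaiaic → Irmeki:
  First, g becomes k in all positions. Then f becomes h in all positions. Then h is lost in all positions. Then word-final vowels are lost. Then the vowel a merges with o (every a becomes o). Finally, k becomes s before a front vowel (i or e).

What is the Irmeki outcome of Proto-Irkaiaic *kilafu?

silo

Irmeki: *kilafu
  kilafu (rule 1 does not apply)
  kilafu → kilahu   [unconditioned shift]
  kilahu → kilau   [h-loss]
  kilau → kila   [apocope]
  kila → kilo   [vowel merger]
  kilo → silo   [palatalisation]
  giving Irmeki silo.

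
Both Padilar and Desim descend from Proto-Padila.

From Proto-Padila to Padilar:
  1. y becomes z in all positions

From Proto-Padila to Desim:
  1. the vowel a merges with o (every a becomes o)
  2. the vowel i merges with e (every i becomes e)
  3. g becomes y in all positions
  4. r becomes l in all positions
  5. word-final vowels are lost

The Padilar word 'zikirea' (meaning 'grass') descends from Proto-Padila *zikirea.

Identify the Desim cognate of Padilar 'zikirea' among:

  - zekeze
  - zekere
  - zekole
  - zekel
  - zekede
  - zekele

Desim: *zikirea > zikireo > zekereo > zekeleo > zekele  (by vowel merger, vowel merger, unconditioned shift, apocope)
The other candidates each miss or misapply at least one Desim change.

zekele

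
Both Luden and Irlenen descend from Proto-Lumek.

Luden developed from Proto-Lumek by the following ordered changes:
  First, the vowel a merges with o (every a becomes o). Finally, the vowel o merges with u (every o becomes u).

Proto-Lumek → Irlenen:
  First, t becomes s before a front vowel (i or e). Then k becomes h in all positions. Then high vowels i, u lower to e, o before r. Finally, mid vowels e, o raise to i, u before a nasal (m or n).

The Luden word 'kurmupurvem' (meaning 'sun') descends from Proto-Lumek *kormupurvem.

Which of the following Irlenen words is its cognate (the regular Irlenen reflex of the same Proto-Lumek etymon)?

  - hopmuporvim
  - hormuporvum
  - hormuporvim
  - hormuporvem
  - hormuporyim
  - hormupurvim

hormuporvim

Irlenen: *kormupurvem
  kormupurvem (rule 1 does not apply)
  kormupurvem → hormupurvem   [unconditioned shift]
  hormupurvem → hormuporvem   [pre-rhotic lowering]
  hormuporvem → hormuporvim   [pre-nasal raising]
  giving Irlenen hormuporvim.
Among the options, 'hormuporvim' alone shows every Irlenen change applied in order.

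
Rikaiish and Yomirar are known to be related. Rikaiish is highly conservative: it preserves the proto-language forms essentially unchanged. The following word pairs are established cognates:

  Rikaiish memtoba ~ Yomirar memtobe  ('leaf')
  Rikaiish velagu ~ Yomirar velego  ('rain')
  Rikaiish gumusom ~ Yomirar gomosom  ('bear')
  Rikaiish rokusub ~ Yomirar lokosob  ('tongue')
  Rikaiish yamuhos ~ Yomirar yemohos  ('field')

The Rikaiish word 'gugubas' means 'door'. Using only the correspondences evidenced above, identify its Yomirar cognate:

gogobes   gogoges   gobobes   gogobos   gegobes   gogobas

gogobes

gumusom ~ gomosom, rokusub ~ lokosob — Rikaiish u corresponds to Yomirar o after a consonant, before a consonant other than r, m, n, p, b, f, v.
rokusub ~ lokosob — Rikaiish u corresponds to Yomirar o after a consonant, before a labial obstruent.
velagu ~ velego — Rikaiish a corresponds to Yomirar e after a consonant, before a consonant other than r, m, n, p, b, f, v.
Applying these to Rikaiish 'gugubas':
  gugubas → gogubas   (u→o after a consonant, before a consonant other than r, m, n, p, b, f, v)
  gogubas → gogobas   (u→o after a consonant, before a labial obstruent)
  gogobas → gogobes   (a→e after a consonant, before a consonant other than r, m, n, p, b, f, v)
So the Yomirar cognate is 'gogobes'.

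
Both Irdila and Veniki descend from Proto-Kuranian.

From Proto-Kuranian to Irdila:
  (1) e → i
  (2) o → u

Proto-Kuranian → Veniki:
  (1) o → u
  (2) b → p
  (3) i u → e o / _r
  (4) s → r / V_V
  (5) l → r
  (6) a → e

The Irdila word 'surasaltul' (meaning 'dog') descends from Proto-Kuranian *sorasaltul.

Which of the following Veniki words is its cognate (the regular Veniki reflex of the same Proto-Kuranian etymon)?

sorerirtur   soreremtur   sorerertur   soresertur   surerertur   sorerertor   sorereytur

Veniki: start from *sorasaltul.
  rule 1 (vowel merger): sorasaltul → surasaltul
  rule 2: no change — surasaltul
  rule 3 (pre-rhotic lowering): surasaltul → sorasaltul
  rule 4 (rhotacism): sorasaltul → soraraltul
  rule 5 (unconditioned shift): soraraltul → sorarartur
  rule 6 (vowel merger): sorarartur → sorerertur
  ⇒ Veniki sorerertur
The other candidates each miss or misapply at least one Veniki change.

sorerertur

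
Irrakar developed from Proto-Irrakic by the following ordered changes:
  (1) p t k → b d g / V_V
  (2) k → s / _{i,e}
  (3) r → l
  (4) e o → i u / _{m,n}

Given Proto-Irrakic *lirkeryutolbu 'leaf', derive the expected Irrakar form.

Irrakar: start from *lirkeryutolbu.
  rule 1 (intervocalic voicing): lirkeryutolbu → lirkeryudolbu
  rule 2 (palatalisation): lirkeryudolbu → lirseryudolbu
  rule 3 (unconditioned shift): lirseryudolbu → lilselyudolbu
  rule 4: no change — lilselyudolbu
  ⇒ Irrakar lilselyudolbu

lilselyudolbu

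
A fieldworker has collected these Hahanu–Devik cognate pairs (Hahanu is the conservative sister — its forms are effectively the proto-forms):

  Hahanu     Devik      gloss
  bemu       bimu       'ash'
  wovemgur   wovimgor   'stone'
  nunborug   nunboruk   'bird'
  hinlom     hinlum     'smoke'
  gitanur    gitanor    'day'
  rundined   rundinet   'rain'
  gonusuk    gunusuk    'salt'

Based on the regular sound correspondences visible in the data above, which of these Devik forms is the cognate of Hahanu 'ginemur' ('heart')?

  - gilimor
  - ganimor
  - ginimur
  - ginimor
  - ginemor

bemu ~ bimu, wovemgur ~ wovimgor — Hahanu e corresponds to Devik i after a consonant, before a nasal.
wovemgur ~ wovimgor, gitanur ~ gitanor — Hahanu u corresponds to Devik o after a consonant, before r.
Applying these to Hahanu 'ginemur':
  ginemur → ginimur   (e→i after a consonant, before a nasal)
  ginimur → ginimor   (u→o after a consonant, before r)
So the Devik cognate is 'ginimor'.

ginimor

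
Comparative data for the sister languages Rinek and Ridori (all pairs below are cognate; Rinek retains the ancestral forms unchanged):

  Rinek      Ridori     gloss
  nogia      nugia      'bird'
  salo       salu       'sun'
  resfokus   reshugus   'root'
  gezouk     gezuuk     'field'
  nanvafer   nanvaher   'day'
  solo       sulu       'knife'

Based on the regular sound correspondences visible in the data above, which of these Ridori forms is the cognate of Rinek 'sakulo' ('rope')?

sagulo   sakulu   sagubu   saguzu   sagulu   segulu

sagulu

resfokus ~ reshugus — Rinek k corresponds to Ridori g between vowels (before a back vowel).
salo ~ salu, solo ~ sulu — Rinek o corresponds to Ridori u word-finally.
Applying these to Rinek 'sakulo':
  sakulo → sagulo   (k→g between vowels (before a back vowel))
  sagulo → sagulu   (o→u word-finally)
So the Ridori cognate is 'sagulu'.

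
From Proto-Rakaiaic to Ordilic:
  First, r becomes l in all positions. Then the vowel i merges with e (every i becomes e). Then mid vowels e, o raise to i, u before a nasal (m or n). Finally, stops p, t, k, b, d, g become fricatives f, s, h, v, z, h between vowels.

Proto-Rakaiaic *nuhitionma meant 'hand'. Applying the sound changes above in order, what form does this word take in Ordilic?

nuheseunma

Ordilic: *nuhitionma > nuheteonma > nuheteunma > nuheseunma  (by vowel merger, pre-nasal raising, intervocalic lenition)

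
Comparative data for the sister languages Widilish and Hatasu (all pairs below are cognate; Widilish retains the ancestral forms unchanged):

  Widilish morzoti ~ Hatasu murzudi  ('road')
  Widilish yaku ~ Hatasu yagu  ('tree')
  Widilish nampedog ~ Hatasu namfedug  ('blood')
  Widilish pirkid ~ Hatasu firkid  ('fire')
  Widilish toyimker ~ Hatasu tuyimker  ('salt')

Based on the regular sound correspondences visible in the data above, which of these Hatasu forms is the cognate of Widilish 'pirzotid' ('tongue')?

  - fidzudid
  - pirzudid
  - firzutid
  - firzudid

pirkid ~ firkid — Widilish p corresponds to Hatasu f word-initially before a front vowel.
morzoti ~ murzudi, nampedog ~ namfedug — Widilish o corresponds to Hatasu u after a consonant, before a consonant other than r, m, n, p, b, f, v.
morzoti ~ murzudi — Widilish t corresponds to Hatasu d between vowels (before a front vowel).
Applying these to Widilish 'pirzotid':
  pirzotid → firzotid   (p→f word-initially before a front vowel)
  firzotid → firzutid   (o→u after a consonant, before a consonant other than r, m, n, p, b, f, v)
  firzutid → firzudid   (t→d between vowels (before a front vowel))
So the Hatasu cognate is 'firzudid'.

firzudid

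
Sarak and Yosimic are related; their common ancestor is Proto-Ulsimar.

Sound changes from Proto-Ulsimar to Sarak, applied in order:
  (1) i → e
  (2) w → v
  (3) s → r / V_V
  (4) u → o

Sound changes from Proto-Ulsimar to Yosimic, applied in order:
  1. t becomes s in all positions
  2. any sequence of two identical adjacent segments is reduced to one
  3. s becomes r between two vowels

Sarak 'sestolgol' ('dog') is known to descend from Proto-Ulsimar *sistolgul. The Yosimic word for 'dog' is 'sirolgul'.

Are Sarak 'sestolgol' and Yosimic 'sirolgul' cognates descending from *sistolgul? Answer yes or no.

yes

Derive the expected Yosimic reflex of *sistolgul:
Yosimic: *sistolgul > sissolgul > sisolgul > sirolgul  (by unconditioned shift, degemination, rhotacism)
Yosimic 'sirolgul' matches the regular reflex exactly, so the pair is cognate.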